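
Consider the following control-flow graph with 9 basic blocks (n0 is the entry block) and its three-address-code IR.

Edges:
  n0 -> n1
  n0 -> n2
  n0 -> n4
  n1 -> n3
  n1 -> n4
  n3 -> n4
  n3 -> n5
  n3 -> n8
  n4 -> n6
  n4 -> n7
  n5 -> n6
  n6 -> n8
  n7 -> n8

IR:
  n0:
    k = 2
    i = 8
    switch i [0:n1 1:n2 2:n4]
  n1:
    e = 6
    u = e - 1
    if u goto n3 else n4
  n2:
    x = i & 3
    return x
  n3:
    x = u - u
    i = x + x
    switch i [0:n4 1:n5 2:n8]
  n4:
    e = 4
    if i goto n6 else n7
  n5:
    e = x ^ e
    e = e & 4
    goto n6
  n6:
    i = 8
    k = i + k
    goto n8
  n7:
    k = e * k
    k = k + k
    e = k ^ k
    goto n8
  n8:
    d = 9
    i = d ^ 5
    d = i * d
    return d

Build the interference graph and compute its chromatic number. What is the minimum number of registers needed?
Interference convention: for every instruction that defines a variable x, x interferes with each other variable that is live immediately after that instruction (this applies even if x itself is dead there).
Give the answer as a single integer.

Per-block:
  n0: def={i,k} ue=∅
  n1: def={e,u} ue=∅
  n2: def={x} ue={i}
  n3: def={i,x} ue={u}
  n4: def={e} ue={i}
  n5: def={e} ue={e,x}
  n6: def={i,k} ue={k}
  n7: def={e,k} ue={e,k}
  n8: def={d,i} ue=∅

Backward fixpoint:
  n0 li=∅ lo={i,k}
  n1 li={i,k} lo={e,i,k,u}
  n2 li={i} lo=∅
  n3 li={e,k,u} lo={e,i,k,x}
  n4 li={i,k} lo={e,k}
  n5 li={e,k,x} lo={k}
  n6 li={k} lo=∅
  n7 li={e,k} lo=∅
  n8 li=∅ lo=∅

Interference:
  d: {i}
  e: {i,k,u,x}
  i: {d,e,k,u,x}
  k: {e,i,u,x}
  u: {e,i,k}
  x: {e,i,k}

Chromatic number:
  lower bound: {e,i,k,u} mutually conflict ⇒ χ ≥ 4
  4-colouring: c0={i}  c1={d,e}  c2={k}  c3={u,x}
  χ = 4

Answer: 4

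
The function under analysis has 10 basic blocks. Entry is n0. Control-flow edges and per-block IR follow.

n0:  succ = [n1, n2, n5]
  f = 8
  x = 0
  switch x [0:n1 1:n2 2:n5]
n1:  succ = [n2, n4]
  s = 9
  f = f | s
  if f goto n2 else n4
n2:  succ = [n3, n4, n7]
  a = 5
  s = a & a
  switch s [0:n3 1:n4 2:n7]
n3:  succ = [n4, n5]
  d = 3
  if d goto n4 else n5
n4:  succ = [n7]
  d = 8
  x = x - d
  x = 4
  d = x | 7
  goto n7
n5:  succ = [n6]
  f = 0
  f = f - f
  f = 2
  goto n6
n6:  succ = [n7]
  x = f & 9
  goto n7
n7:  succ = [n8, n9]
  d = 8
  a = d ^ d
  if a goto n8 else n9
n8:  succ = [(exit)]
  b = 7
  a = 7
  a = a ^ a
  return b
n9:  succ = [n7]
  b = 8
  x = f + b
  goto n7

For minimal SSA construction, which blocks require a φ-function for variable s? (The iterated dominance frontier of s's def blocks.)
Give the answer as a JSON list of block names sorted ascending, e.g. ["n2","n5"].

Answer: ["n2", "n4", "n5", "n7"]

Working:
idom tree: n1←n0 n2←n0 n3←n2 n4←n0 n5←n0 n6←n5 n7←n0 n8←n7 n9←n7
Join-block Dom:
  n2: preds {n0,n1}: {n0} ∩ {n0,n1} = {n0}; idom=n0
  n4: preds {n1,n2,n3}: {n0,n1} ∩ {n0,n2} ∩ {n0,n2,n3} = {n0}; idom=n0
  n5: preds {n0,n3}: {n0} ∩ {n0,n2,n3} = {n0}; idom=n0
  n7: preds {n2,n4,n6,n9}: {n0,n2} ∩ {n0,n4} ∩ {n0,n5,n6} ∩ {n0,n7,n9} = {n0}; idom=n0

DF derivation:
  join n2 pred n0: · stop@n0
  join n2 pred n1: n1 stop@n0
  join n4 pred n1: n1 stop@n0
  join n4 pred n2: n2 stop@n0
  join n4 pred n3: n3→n2 stop@n0
  join n5 pred n0: · stop@n0
  join n5 pred n3: n3→n2 stop@n0
  join n7 pred n2: n2 stop@n0
  join n7 pred n4: n4 stop@n0
  join n7 pred n6: n6→n5 stop@n0
  join n7 pred n9: n9→n7 stop@n0
  n0 → ∅
  n1 → {n2,n4}
  n2 → {n4,n5,n7}
  n3 → {n4,n5}
  n4 → {n7}
  n5 → {n7}
  n6 → {n7}
  n7 → {n7}
  n8 → ∅
  n9 → {n7}

φ for s: defs {n1,n2}
  DF⁺ = {n2,n4,n5,n7}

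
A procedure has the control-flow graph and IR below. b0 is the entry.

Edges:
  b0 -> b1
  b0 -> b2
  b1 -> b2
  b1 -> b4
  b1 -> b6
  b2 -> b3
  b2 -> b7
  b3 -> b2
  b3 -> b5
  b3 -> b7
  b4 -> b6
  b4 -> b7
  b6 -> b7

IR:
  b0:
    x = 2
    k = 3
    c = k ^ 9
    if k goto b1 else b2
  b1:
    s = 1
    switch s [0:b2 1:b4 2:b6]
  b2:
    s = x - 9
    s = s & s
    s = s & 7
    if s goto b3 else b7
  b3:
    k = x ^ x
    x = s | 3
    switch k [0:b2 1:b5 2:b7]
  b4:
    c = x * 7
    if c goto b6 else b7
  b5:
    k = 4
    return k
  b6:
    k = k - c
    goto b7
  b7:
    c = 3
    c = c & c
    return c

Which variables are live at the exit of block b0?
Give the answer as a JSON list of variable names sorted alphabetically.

Answer: ["c", "k", "x"]

Analysis:
Per-block:
  b0 def {c,k,x} use ∅
  b1 def {s} use ∅
  b2 def {s} use {x}
  b3 def {k,x} use {s,x}
  b4 def {c} use {x}
  b5 def {k} use ∅
  b6 def {k} use {c,k}
  b7 def {c} use ∅

Backward fixpoint:
  b0: in=∅ out={c,k,x}
  b1: in={c,k,x} out={c,k,x}
  b2: in={x} out={s,x}
  b3: in={s,x} out={x}
  b4: in={k,x} out={c,k}
  b5: in=∅ out=∅
  b6: in={c,k} out=∅
  b7: in=∅ out=∅

live-out(b0) = ["c", "k", "x"]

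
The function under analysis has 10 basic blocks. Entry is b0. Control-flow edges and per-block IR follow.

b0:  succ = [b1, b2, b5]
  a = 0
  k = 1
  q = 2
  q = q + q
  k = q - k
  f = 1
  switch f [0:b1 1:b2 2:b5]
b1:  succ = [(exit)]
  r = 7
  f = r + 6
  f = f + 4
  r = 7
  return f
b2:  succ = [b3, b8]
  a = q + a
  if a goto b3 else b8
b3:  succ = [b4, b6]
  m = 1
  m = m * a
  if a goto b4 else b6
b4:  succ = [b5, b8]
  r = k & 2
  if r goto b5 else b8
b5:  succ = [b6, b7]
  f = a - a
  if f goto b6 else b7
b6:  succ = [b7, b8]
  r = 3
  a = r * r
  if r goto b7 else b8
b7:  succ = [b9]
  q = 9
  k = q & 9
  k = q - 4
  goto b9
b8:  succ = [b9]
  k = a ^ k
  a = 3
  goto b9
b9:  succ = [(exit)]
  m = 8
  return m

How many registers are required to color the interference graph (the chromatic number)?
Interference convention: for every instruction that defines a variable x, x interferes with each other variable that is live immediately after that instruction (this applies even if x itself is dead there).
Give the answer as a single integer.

Answer: 4

Working:
Block summaries:
  b0 def {a,f,k,q} use ∅
  b1 def {f,r} use ∅
  b2 def {a} use {a,q}
  b3 def {m} use {a}
  b4 def {r} use {k}
  b5 def {f} use {a}
  b6 def {a,r} use ∅
  b7 def {k,q} use ∅
  b8 def {a,k} use {a,k}
  b9 def {m} use ∅

Liveness:
  b0: in=∅ out={a,k,q}
  b1: in=∅ out=∅
  b2: in={a,k,q} out={a,k}
  b3: in={a,k} out={a,k}
  b4: in={a,k} out={a,k}
  b5: in={a,k} out={k}
  b6: in={k} out={a,k}
  b7: in=∅ out=∅
  b8: in={a,k} out=∅
  b9: in=∅ out=∅

Interfere edges:
  a: {f,k,m,q,r}
  f: {a,k,q,r}
  k: {a,f,m,q,r}
  m: {a,k}
  q: {a,f,k}
  r: {a,f,k}

Chromatic number:
  {a,f,k,q} pairwise interfere (4-clique) ⇒ χ ≥ 4
  4-colouring: R0={a}  R1={k}  R2={f,m}  R3={q,r}
  χ = 4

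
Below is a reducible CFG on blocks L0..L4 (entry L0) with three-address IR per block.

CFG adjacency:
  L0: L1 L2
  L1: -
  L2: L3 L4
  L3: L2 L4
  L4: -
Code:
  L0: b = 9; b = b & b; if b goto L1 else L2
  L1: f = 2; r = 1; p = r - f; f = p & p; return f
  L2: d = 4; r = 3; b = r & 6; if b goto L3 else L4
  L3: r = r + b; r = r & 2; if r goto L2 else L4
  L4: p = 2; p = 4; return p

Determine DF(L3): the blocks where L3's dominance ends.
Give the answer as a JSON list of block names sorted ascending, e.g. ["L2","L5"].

idom tree: L1←L0 L2←L0 L3←L2 L4←L2
Join-block Dom:
  L2: preds {L0,L3}: {L0} ∩ {L0,L2,L3} = {L0}; idom=L0
  L4: preds {L2,L3}: {L0,L2} ∩ {L0,L2,L3} = {L0,L2}; idom=L2

DF walk-up:
  L2←L0: walk · to L0
  L2←L3: walk L3→L2 to L0
  L4←L2: walk · to L2
  L4←L3: walk L3 to L2
  DF(L0)=∅
  DF(L1)=∅
  DF(L2)={L2}
  DF(L3)={L2,L4}
  DF(L4)=∅

DF(L3) = ["L2", "L4"]

Answer: ["L2", "L4"]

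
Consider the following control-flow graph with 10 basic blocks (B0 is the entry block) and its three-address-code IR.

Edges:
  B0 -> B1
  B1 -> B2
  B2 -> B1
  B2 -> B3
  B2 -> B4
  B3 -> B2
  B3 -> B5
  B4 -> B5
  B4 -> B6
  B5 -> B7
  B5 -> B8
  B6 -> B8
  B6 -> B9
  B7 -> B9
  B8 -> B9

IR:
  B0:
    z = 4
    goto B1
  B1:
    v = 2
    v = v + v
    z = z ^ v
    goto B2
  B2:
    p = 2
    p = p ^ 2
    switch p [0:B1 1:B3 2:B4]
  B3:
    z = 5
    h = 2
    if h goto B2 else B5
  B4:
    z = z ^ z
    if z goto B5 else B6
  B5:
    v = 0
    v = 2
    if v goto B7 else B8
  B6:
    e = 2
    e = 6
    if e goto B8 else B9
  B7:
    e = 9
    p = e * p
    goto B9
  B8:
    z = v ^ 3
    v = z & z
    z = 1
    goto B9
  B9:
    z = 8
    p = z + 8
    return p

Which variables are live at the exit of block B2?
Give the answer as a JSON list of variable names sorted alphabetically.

Block summaries:
  B0: {z} / ∅
  B1: {v,z} / {z}
  B2: {p} / ∅
  B3: {h,z} / ∅
  B4: {z} / {z}
  B5: {v} / ∅
  B6: {e} / ∅
  B7: {e,p} / {p}
  B8: {v,z} / {v}
  B9: {p,z} / ∅

Liveness:
  B0 li=∅ lo={z}
  B1 li={z} lo={v,z}
  B2 li={v,z} lo={p,v,z}
  B3 li={p,v} lo={p,v,z}
  B4 li={p,v,z} lo={p,v}
  B5 li={p} lo={p,v}
  B6 li={v} lo={v}
  B7 li={p} lo=∅
  B8 li={v} lo=∅
  B9 li=∅ lo=∅

live-out(B2) = ["p", "v", "z"]

Answer: ["p", "v", "z"]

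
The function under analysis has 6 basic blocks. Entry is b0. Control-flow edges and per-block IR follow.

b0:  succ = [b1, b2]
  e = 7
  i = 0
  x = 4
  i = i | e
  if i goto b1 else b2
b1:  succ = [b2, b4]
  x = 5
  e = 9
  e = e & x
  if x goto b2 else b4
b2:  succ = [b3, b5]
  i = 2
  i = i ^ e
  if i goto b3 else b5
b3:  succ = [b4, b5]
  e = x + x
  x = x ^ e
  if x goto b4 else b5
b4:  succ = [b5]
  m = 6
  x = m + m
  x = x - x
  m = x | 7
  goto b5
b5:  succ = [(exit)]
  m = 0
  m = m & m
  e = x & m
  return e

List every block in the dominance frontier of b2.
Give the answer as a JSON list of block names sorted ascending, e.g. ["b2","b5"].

idom tree: b1←b0 b2←b0 b3←b2 b4←b0 b5←b0
Dom at joins:
  b2: preds {b0,b1}: {b0} ∩ {b0,b1} = {b0}; idom=b0
  b4: preds {b1,b3}: {b0,b1} ∩ {b0,b2,b3} = {b0}; idom=b0
  b5: preds {b2,b3,b4}: {b0,b2} ∩ {b0,b2,b3} ∩ {b0,b4} = {b0}; idom=b0

DF walk-up:
  b2←b0: walk · to b0
  b2←b1: walk b1 to b0
  b4←b1: walk b1 to b0
  b4←b3: walk b3→b2 to b0
  b5←b2: walk b2 to b0
  b5←b3: walk b3→b2 to b0
  b5←b4: walk b4 to b0
  b0: DF=∅
  b1: DF={b2,b4}
  b2: DF={b4,b5}
  b3: DF={b4,b5}
  b4: DF={b5}
  b5: DF=∅

DF(b2) = ["b4", "b5"]

Answer: ["b4", "b5"]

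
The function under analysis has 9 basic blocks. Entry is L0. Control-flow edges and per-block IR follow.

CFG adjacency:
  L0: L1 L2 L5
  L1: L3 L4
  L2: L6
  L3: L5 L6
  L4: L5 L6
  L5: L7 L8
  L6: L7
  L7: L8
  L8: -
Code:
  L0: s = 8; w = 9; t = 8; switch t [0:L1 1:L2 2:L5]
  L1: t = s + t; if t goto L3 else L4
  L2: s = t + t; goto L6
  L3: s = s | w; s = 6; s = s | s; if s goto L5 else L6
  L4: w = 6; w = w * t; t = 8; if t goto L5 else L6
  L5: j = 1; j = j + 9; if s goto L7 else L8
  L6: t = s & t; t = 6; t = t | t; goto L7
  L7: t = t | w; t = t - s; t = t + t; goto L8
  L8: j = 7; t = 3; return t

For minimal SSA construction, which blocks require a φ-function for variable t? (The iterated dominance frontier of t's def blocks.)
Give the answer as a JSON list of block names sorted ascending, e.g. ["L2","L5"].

idom tree: L1←L0 L2←L0 L3←L1 L4←L1 L5←L0 L6←L0 L7←L0 L8←L0
Dom∩ at merges:
  L5: preds {L0,L3,L4}: {L0} ∩ {L0,L1,L3} ∩ {L0,L1,L4} = {L0}; idom=L0
  L6: preds {L2,L3,L4}: {L0,L2} ∩ {L0,L1,L3} ∩ {L0,L1,L4} = {L0}; idom=L0
  L7: preds {L5,L6}: {L0,L5} ∩ {L0,L6} = {L0}; idom=L0
  L8: preds {L5,L7}: {L0,L5} ∩ {L0,L7} = {L0}; idom=L0

DF derivation:
  L5←L0: walk · to L0
  L5←L3: walk L3→L1 to L0
  L5←L4: walk L4→L1 to L0
  L6←L2: walk L2 to L0
  L6←L3: walk L3→L1 to L0
  L6←L4: walk L4→L1 to L0
  L7←L5: walk L5 to L0
  L7←L6: walk L6 to L0
  L8←L5: walk L5 to L0
  L8←L7: walk L7 to L0
  DF(L0)=∅
  DF(L1)={L5,L6}
  DF(L2)={L6}
  DF(L3)={L5,L6}
  DF(L4)={L5,L6}
  DF(L5)={L7,L8}
  DF(L6)={L7}
  DF(L7)={L8}
  DF(L8)=∅

φ for t: defs {L0,L1,L4,L6,L7,L8}
  DF⁺ = {L5,L6,L7,L8}

Answer: ["L5", "L6", "L7", "L8"]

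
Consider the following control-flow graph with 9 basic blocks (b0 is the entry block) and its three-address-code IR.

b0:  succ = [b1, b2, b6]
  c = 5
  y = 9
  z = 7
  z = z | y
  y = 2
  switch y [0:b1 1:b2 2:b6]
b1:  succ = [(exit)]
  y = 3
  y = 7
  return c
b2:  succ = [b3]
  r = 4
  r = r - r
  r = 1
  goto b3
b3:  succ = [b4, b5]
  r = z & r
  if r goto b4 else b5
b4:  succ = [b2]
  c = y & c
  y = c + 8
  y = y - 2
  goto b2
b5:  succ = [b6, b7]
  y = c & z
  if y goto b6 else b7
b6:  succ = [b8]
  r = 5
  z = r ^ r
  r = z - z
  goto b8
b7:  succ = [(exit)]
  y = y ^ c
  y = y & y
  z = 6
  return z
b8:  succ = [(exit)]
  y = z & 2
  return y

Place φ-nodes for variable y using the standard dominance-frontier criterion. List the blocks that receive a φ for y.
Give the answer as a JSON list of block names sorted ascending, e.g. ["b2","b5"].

idom tree: b1←b0 b2←b0 b3←b2 b4←b3 b5←b3 b6←b0 b7←b5 b8←b6
Join-block Dom:
  b2: preds {b0,b4}: {b0} ∩ {b0,b2,b3,b4} = {b0}; idom=b0
  b6: preds {b0,b5}: {b0} ∩ {b0,b2,b3,b5} = {b0}; idom=b0

DF walk-up:
  join b2 pred b0: · stop@b0
  join b2 pred b4: b4→b3→b2 stop@b0
  join b6 pred b0: · stop@b0
  join b6 pred b5: b5→b3→b2 stop@b0
  b0 → ∅
  b1 → ∅
  b2 → {b2,b6}
  b3 → {b2,b6}
  b4 → {b2}
  b5 → {b6}
  b6 → ∅
  b7 → ∅
  b8 → ∅

φ for y: defs {b0,b1,b4,b5,b7,b8}
  DF⁺ = {b2,b6}

Answer: ["b2", "b6"]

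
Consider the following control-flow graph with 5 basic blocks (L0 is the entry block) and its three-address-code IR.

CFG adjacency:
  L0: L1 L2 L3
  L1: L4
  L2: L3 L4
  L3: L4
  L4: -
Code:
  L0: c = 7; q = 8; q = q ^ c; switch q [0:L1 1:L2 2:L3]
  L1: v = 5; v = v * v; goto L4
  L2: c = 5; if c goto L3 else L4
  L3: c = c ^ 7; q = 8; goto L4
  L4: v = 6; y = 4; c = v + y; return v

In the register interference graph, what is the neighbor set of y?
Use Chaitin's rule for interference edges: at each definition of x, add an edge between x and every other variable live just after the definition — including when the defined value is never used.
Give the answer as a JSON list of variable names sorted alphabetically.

def/use:
  L0 def {c,q} use ∅
  L1 def {v} use ∅
  L2 def {c} use ∅
  L3 def {c,q} use {c}
  L4 def {c,v,y} use ∅

Backward fixpoint:
  L0: in=∅ out={c}
  L1: in=∅ out=∅
  L2: in=∅ out={c}
  L3: in={c} out=∅
  L4: in=∅ out=∅

Conflict graph:
  c: {q,v}
  q: {c}
  v: {c,y}
  y: {v}

N(y) = ["v"]

Answer: ["v"]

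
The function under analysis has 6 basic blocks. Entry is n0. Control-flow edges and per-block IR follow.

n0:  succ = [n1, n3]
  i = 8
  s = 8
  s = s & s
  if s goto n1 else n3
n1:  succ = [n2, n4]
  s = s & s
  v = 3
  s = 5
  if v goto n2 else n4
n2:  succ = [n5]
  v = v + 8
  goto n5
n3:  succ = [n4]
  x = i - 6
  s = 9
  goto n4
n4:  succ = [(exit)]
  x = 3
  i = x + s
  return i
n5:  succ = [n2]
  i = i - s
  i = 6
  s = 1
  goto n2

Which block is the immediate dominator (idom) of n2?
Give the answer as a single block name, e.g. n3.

idom tree: n1←n0 n2←n1 n3←n0 n4←n0 n5←n2
Join-block Dom:
  n2: preds {n1,n5}: {n0,n1} ∩ {n0,n1,n2,n5} = {n0,n1}; idom=n1
  n4: preds {n1,n3}: {n0,n1} ∩ {n0,n3} = {n0}; idom=n0

idom(n2) = n1

Answer: n1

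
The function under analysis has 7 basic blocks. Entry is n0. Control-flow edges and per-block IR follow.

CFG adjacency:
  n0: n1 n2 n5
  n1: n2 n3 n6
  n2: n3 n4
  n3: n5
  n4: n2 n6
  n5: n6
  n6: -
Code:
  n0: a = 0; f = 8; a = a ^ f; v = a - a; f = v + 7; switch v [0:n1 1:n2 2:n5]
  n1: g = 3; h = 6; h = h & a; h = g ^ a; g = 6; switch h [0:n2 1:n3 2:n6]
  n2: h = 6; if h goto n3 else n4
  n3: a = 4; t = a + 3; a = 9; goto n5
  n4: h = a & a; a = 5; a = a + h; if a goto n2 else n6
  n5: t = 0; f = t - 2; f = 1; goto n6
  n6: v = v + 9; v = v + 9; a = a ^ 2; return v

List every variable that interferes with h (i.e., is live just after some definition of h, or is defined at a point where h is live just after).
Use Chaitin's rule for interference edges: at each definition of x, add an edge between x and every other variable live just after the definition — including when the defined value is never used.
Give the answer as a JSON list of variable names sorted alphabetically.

Answer: ["a", "g", "v"]

Analysis:
Block summaries:
  n0 def {a,f,v} use ∅
  n1 def {g,h} use {a}
  n2 def {h} use ∅
  n3 def {a,t} use ∅
  n4 def {a,h} use {a}
  n5 def {f,t} use ∅
  n6 def {a,v} use {a,v}

Backward fixpoint:
  live n0: ∅→{a,v}
  live n1: {a,v}→{a,v}
  live n2: {a,v}→{a,v}
  live n3: {v}→{a,v}
  live n4: {a,v}→{a,v}
  live n5: {a,v}→{a,v}
  live n6: {a,v}→∅

Interfere edges:
  a — {f,g,h,t,v}
  f — {a,v}
  g — {a,h,v}
  h — {a,g,v}
  t — {a,v}
  v — {a,f,g,h,t}

N(h) = ["a", "g", "v"]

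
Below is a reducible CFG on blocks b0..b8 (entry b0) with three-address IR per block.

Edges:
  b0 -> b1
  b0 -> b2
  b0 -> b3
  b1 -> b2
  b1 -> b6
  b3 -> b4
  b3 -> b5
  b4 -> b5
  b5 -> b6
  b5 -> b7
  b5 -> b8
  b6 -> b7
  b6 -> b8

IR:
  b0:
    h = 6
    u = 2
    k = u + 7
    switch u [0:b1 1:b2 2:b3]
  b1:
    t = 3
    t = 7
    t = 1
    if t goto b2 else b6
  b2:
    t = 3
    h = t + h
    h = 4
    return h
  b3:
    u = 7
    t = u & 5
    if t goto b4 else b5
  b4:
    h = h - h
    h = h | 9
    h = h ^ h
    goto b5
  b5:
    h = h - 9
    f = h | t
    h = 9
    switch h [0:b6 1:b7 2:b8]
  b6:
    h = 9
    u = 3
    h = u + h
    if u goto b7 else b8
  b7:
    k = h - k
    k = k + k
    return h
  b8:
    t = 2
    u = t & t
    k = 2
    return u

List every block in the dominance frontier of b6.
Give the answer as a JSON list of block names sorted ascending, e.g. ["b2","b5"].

idom tree: b1←b0 b2←b0 b3←b0 b4←b3 b5←b3 b6←b0 b7←b0 b8←b0
Dom∩ at merges:
  b2: preds {b0,b1}: {b0} ∩ {b0,b1} = {b0}; idom=b0
  b5: preds {b3,b4}: {b0,b3} ∩ {b0,b3,b4} = {b0,b3}; idom=b3
  b6: preds {b1,b5}: {b0,b1} ∩ {b0,b3,b5} = {b0}; idom=b0
  b7: preds {b5,b6}: {b0,b3,b5} ∩ {b0,b6} = {b0}; idom=b0
  b8: preds {b5,b6}: {b0,b3,b5} ∩ {b0,b6} = {b0}; idom=b0

DF walk-up:
  b2←b0: walk · to b0
  b2←b1: walk b1 to b0
  b5←b3: walk · to b3
  b5←b4: walk b4 to b3
  b6←b1: walk b1 to b0
  b6←b5: walk b5→b3 to b0
  b7←b5: walk b5→b3 to b0
  b7←b6: walk b6 to b0
  b8←b5: walk b5→b3 to b0
  b8←b6: walk b6 to b0
  b0: DF=∅
  b1: DF={b2,b6}
  b2: DF=∅
  b3: DF={b6,b7,b8}
  b4: DF={b5}
  b5: DF={b6,b7,b8}
  b6: DF={b7,b8}
  b7: DF=∅
  b8: DF=∅

DF(b6) = ["b7", "b8"]

Answer: ["b7", "b8"]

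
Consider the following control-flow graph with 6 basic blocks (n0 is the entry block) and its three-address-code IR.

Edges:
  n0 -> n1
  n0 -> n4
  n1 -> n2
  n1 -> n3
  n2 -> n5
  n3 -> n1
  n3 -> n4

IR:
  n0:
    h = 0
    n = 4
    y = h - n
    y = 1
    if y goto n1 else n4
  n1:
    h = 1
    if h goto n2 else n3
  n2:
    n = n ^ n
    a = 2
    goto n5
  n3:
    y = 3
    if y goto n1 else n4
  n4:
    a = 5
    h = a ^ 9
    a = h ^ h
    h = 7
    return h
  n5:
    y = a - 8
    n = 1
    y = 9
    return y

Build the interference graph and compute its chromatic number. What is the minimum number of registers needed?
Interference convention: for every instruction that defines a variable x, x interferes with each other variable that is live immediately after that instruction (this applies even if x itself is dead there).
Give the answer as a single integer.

Answer: 2

Working:
Block summaries:
  n0: {h,n,y} / ∅
  n1: {h} / ∅
  n2: {a,n} / {n}
  n3: {y} / ∅
  n4: {a,h} / ∅
  n5: {n,y} / {a}

Liveness:
  n0 li=∅ lo={n}
  n1 li={n} lo={n}
  n2 li={n} lo={a}
  n3 li={n} lo={n}
  n4 li=∅ lo=∅
  n5 li={a} lo=∅

Conflict graph:
  a — ∅
  h — {n}
  n — {h,y}
  y — {n}

Registers:
  clique {h,n} ⇒ need ≥ 2
  2-colouring: c0={a,n}  c1={h,y}
  χ = 2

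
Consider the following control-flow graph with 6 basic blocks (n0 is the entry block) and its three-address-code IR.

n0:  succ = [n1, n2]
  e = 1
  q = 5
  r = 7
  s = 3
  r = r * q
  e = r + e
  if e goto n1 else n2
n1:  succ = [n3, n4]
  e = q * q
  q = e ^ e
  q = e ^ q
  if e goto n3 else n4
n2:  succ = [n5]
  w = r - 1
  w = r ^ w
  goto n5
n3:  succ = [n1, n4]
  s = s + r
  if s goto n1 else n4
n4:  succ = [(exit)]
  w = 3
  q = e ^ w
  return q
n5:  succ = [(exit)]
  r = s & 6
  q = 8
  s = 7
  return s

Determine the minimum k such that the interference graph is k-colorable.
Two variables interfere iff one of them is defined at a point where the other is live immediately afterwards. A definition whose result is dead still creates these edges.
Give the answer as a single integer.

Answer: 4

Working:
Block summaries:
  n0: def={e,q,r,s} ue=∅
  n1: def={e,q} ue={q}
  n2: def={w} ue={r}
  n3: def={s} ue={r,s}
  n4: def={q,w} ue={e}
  n5: def={q,r,s} ue={s}

Backward fixpoint:
  n0 li=∅ lo={q,r,s}
  n1 li={q,r,s} lo={e,q,r,s}
  n2 li={r,s} lo={s}
  n3 li={e,q,r,s} lo={e,q,r,s}
  n4 li={e} lo=∅
  n5 li={s} lo=∅

Conflict graph:
  e — {q,r,s,w}
  q — {e,r,s}
  r — {e,q,s,w}
  s — {e,q,r,w}
  w — {e,r,s}

Colouring:
  {e,q,r,s} pairwise interfere (4-clique) ⇒ χ ≥ 4
  assign e→r0 q→r3 r→r1 s→r2 w→r3 — no edge inside a register ⇒ χ ≤ 4
  χ = 4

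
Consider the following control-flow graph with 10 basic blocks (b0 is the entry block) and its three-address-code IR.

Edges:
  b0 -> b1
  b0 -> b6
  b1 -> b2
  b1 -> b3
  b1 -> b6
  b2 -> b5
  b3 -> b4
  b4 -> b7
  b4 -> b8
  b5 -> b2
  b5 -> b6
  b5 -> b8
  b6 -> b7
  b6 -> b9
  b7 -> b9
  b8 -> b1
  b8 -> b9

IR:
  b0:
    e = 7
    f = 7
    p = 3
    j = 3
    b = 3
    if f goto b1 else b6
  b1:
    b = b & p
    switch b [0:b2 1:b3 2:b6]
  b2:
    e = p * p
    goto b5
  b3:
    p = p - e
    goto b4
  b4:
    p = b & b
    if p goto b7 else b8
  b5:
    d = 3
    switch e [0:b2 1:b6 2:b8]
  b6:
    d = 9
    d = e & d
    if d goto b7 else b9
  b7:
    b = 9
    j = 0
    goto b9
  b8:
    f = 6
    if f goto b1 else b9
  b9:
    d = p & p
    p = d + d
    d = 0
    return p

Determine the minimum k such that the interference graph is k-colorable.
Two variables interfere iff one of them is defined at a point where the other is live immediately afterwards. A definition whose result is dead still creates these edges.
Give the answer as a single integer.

Block summaries:
  b0: def={b,e,f,j,p} ue=∅
  b1: def={b} ue={b,p}
  b2: def={e} ue={p}
  b3: def={p} ue={e,p}
  b4: def={p} ue={b}
  b5: def={d} ue={e}
  b6: def={d} ue={e}
  b7: def={b,j} ue=∅
  b8: def={f} ue=∅
  b9: def={d,p} ue={p}

Backward fixpoint:
  live b0: ∅→{b,e,p}
  live b1: {b,e,p}→{b,e,p}
  live b2: {b,p}→{b,e,p}
  live b3: {b,e,p}→{b,e}
  live b4: {b,e}→{b,e,p}
  live b5: {b,e,p}→{b,e,p}
  live b6: {e,p}→{p}
  live b7: {p}→{p}
  live b8: {b,e,p}→{b,e,p}
  live b9: {p}→∅

Interference:
  b↔{d,e,f,p}
  d↔{b,e,p}
  e↔{b,d,f,j,p}
  f↔{b,e,j,p}
  j↔{e,f,p}
  p↔{b,d,e,f,j}

Chromatic number:
  clique {b,d,e,p} ⇒ need ≥ 4
  assign b→c2 d→c3 e→c0 f→c3 j→c2 p→c1 — no edge inside a register ⇒ χ ≤ 4
  χ = 4

Answer: 4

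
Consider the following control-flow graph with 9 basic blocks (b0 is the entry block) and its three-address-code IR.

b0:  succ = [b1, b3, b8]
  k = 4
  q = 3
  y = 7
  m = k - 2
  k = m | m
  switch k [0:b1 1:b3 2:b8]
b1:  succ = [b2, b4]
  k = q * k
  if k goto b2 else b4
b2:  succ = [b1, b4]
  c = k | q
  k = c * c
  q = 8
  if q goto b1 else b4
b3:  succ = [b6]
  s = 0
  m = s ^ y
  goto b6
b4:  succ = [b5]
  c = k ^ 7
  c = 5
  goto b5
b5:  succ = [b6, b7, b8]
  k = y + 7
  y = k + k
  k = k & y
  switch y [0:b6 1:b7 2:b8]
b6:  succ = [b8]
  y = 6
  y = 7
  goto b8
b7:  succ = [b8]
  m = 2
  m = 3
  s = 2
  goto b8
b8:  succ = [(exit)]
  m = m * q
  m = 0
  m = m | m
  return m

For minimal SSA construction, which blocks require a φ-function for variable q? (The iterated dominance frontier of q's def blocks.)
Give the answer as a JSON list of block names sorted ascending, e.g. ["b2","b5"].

idom tree: b1←b0 b2←b1 b3←b0 b4←b1 b5←b4 b6←b0 b7←b5 b8←b0
Join-block Dom:
  b1: preds {b0,b2}: {b0} ∩ {b0,b1,b2} = {b0}; idom=b0
  b4: preds {b1,b2}: {b0,b1} ∩ {b0,b1,b2} = {b0,b1}; idom=b1
  b6: preds {b3,b5}: {b0,b3} ∩ {b0,b1,b4,b5} = {b0}; idom=b0
  b8: preds {b0,b5,b6,b7}: {b0} ∩ {b0,b1,b4,b5} ∩ {b0,b6} ∩ {b0,b1,b4,b5,b7} = {b0}; idom=b0

Frontier:
  b1←b0: walk · to b0
  b1←b2: walk b2→b1 to b0
  b4←b1: walk · to b1
  b4←b2: walk b2 to b1
  b6←b3: walk b3 to b0
  b6←b5: walk b5→b4→b1 to b0
  b8←b0: walk · to b0
  b8←b5: walk b5→b4→b1 to b0
  b8←b6: walk b6 to b0
  b8←b7: walk b7→b5→b4→b1 to b0
  b0: DF=∅
  b1: DF={b1,b6,b8}
  b2: DF={b1,b4}
  b3: DF={b6}
  b4: DF={b6,b8}
  b5: DF={b6,b8}
  b6: DF={b8}
  b7: DF={b8}
  b8: DF=∅

φ for q: defs {b0,b2}
  DF⁺ = {b1,b4,b6,b8}

Answer: ["b1", "b4", "b6", "b8"]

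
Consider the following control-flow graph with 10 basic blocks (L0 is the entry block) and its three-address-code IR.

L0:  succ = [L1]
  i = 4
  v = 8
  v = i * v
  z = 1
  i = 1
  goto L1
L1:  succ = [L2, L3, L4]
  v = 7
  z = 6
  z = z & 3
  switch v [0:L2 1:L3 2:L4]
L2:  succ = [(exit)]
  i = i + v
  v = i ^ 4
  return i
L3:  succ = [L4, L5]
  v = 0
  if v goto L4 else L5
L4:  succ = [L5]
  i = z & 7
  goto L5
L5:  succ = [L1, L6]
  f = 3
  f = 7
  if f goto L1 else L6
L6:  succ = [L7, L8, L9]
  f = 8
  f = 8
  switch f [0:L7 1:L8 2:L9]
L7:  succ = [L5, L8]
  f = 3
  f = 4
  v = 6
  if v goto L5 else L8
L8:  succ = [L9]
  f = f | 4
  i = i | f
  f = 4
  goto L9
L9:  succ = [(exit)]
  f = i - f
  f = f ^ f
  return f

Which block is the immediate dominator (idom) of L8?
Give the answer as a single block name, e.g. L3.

idom tree: L1←L0 L2←L1 L3←L1 L4←L1 L5←L1 L6←L5 L7←L6 L8←L6 L9←L6
Join-block Dom:
  L1: preds {L0,L5}: {L0} ∩ {L0,L1,L5} = {L0}; idom=L0
  L4: preds {L1,L3}: {L0,L1} ∩ {L0,L1,L3} = {L0,L1}; idom=L1
  L5: preds {L3,L4,L7}: {L0,L1,L3} ∩ {L0,L1,L4} ∩ {L0,L1,L5,L6,L7} = {L0,L1}; idom=L1
  L8: preds {L6,L7}: {L0,L1,L5,L6} ∩ {L0,L1,L5,L6,L7} = {L0,L1,L5,L6}; idom=L6
  L9: preds {L6,L8}: {L0,L1,L5,L6} ∩ {L0,L1,L5,L6,L8} = {L0,L1,L5,L6}; idom=L6

idom(L8) = L6

Answer: L6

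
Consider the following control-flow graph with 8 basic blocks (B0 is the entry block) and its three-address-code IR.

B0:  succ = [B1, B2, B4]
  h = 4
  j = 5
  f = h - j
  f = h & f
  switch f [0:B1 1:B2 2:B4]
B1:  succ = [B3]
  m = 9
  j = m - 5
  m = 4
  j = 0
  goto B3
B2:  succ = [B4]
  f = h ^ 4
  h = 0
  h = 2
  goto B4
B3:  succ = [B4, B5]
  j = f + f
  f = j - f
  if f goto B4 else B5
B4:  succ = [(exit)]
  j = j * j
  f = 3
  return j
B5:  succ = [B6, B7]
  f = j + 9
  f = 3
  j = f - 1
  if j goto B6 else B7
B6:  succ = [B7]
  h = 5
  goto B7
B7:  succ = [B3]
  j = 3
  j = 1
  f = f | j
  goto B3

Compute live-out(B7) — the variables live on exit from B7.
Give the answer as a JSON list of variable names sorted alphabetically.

def/use:
  B0 def {f,h,j} use ∅
  B1 def {j,m} use ∅
  B2 def {f,h} use {h}
  B3 def {f,j} use {f}
  B4 def {f,j} use {j}
  B5 def {f,j} use {j}
  B6 def {h} use ∅
  B7 def {f,j} use {f}

Liveness:
  B0 li=∅ lo={f,h,j}
  B1 li={f} lo={f}
  B2 li={h,j} lo={j}
  B3 li={f} lo={j}
  B4 li={j} lo=∅
  B5 li={j} lo={f}
  B6 li={f} lo={f}
  B7 li={f} lo={f}

live-out(B7) = ["f"]

Answer: ["f"]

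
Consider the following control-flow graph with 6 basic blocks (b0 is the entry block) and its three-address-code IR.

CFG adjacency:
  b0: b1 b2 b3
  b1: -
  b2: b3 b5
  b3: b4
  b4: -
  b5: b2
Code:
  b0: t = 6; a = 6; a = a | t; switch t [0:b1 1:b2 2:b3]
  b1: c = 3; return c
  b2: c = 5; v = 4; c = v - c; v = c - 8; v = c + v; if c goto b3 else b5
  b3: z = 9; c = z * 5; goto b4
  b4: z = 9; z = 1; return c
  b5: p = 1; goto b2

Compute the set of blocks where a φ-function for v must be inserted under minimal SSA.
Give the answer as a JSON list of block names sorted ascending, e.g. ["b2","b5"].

Answer: ["b2", "b3"]

Analysis:
idom tree: b1←b0 b2←b0 b3←b0 b4←b3 b5←b2
Dom at joins:
  b2: preds {b0,b5}: {b0} ∩ {b0,b2,b5} = {b0}; idom=b0
  b3: preds {b0,b2}: {b0} ∩ {b0,b2} = {b0}; idom=b0

DF derivation:
  b2←b0: walk · to b0
  b2←b5: walk b5→b2 to b0
  b3←b0: walk · to b0
  b3←b2: walk b2 to b0
  b0 → ∅
  b1 → ∅
  b2 → {b2,b3}
  b3 → ∅
  b4 → ∅
  b5 → {b2}

φ for v: defs {b2}
  DF⁺ = {b2,b3}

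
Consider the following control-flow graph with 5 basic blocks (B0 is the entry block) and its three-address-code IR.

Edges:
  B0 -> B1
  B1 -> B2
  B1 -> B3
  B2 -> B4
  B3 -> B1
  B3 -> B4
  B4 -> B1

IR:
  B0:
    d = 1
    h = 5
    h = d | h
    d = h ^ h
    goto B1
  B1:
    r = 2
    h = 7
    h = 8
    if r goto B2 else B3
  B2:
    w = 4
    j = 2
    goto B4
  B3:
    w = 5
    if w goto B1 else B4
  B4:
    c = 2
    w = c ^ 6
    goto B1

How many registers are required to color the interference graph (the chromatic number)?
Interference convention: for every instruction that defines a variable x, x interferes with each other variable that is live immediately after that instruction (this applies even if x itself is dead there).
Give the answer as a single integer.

Answer: 2

Working:
Block summaries:
  B0: def={d,h} ue=∅
  B1: def={h,r} ue=∅
  B2: def={j,w} ue=∅
  B3: def={w} ue=∅
  B4: def={c,w} ue=∅

Backward fixpoint:
  live B0: ∅→∅
  live B1: ∅→∅
  live B2: ∅→∅
  live B3: ∅→∅
  live B4: ∅→∅

Interfere edges:
  c: ∅
  d: {h}
  h: {d,r}
  j: ∅
  r: {h}
  w: ∅

Chromatic number:
  lower bound: {d,h} mutually conflict ⇒ χ ≥ 2
  2-colouring: r0={c,h,j,w}  r1={d,r}
  χ = 2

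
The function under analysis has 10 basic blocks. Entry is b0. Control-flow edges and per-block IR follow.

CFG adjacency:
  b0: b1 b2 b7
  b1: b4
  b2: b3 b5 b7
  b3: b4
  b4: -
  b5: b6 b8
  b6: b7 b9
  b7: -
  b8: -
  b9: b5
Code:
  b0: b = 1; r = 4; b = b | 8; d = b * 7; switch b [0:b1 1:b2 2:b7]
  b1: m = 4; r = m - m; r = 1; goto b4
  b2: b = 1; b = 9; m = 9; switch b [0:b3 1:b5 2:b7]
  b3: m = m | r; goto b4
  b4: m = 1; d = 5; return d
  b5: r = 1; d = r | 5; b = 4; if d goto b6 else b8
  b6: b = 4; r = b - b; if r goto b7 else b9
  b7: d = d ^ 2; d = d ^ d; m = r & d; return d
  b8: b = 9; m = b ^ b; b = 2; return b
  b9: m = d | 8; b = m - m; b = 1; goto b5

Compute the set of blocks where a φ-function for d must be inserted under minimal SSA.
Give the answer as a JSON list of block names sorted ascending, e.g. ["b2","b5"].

idom tree: b1←b0 b2←b0 b3←b2 b4←b0 b5←b2 b6←b5 b7←b0 b8←b5 b9←b6
Dom at joins:
  b4: preds {b1,b3}: {b0,b1} ∩ {b0,b2,b3} = {b0}; idom=b0
  b5: preds {b2,b9}: {b0,b2} ∩ {b0,b2,b5,b6,b9} = {b0,b2}; idom=b2
  b7: preds {b0,b2,b6}: {b0} ∩ {b0,b2} ∩ {b0,b2,b5,b6} = {b0}; idom=b0

Frontier:
  b4←b1: walk b1 to b0
  b4←b3: walk b3→b2 to b0
  b5←b2: walk · to b2
  b5←b9: walk b9→b6→b5 to b2
  b7←b0: walk · to b0
  b7←b2: walk b2 to b0
  b7←b6: walk b6→b5→b2 to b0
  b0: DF=∅
  b1: DF={b4}
  b2: DF={b4,b7}
  b3: DF={b4}
  b4: DF=∅
  b5: DF={b5,b7}
  b6: DF={b5,b7}
  b7: DF=∅
  b8: DF=∅
  b9: DF={b5}

φ for d: defs {b0,b4,b5,b7}
  DF⁺ = {b5,b7}

Answer: ["b5", "b7"]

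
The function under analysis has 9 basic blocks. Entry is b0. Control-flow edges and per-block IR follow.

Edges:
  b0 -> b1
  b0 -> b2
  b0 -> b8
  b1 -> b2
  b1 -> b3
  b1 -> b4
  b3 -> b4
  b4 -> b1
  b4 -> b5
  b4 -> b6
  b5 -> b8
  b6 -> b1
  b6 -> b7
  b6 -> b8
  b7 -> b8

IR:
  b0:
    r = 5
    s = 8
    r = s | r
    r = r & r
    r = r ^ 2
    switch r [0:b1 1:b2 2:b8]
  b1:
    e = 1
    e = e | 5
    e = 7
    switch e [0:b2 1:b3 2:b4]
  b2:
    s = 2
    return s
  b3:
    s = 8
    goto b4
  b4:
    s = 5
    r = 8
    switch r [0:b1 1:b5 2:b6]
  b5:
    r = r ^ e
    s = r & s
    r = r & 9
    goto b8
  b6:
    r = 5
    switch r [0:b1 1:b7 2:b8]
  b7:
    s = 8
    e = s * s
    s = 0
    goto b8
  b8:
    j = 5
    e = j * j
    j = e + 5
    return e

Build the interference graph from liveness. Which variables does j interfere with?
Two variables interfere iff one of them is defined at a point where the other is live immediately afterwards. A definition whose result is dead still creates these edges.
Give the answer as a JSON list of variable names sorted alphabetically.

Block summaries:
  b0: {r,s} / ∅
  b1: {e} / ∅
  b2: {s} / ∅
  b3: {s} / ∅
  b4: {r,s} / ∅
  b5: {r,s} / {e,r,s}
  b6: {r} / ∅
  b7: {e,s} / ∅
  b8: {e,j} / ∅

Live sets:
  live b0: ∅→∅
  live b1: ∅→{e}
  live b2: ∅→∅
  live b3: {e}→{e}
  live b4: {e}→{e,r,s}
  live b5: {e,r,s}→∅
  live b6: ∅→∅
  live b7: ∅→∅
  live b8: ∅→∅

Interference:
  e: {j,r,s}
  j: {e}
  r: {e,s}
  s: {e,r}

N(j) = ["e"]

Answer: ["e"]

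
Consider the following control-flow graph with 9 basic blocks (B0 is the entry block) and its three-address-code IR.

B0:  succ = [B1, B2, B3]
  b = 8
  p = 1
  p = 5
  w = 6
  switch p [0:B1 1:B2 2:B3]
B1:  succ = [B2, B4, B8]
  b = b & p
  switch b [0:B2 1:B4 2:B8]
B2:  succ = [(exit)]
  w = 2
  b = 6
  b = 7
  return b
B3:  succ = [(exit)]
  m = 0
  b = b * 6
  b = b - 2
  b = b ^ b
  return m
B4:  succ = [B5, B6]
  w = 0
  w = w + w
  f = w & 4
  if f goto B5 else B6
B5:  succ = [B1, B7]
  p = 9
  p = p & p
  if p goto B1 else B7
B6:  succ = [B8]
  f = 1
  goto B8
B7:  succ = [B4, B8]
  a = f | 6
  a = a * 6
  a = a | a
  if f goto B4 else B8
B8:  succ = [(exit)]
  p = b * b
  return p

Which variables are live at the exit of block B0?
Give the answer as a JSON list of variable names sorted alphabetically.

def/use:
  B0: def={b,p,w} ue=∅
  B1: def={b} ue={b,p}
  B2: def={b,w} ue=∅
  B3: def={b,m} ue={b}
  B4: def={f,w} ue=∅
  B5: def={p} ue=∅
  B6: def={f} ue=∅
  B7: def={a} ue={f}
  B8: def={p} ue={b}

Live sets:
  B0 li=∅ lo={b,p}
  B1 li={b,p} lo={b}
  B2 li=∅ lo=∅
  B3 li={b} lo=∅
  B4 li={b} lo={b,f}
  B5 li={b,f} lo={b,f,p}
  B6 li={b} lo={b}
  B7 li={b,f} lo={b}
  B8 li={b} lo=∅

live-out(B0) = ["b", "p"]

Answer: ["b", "p"]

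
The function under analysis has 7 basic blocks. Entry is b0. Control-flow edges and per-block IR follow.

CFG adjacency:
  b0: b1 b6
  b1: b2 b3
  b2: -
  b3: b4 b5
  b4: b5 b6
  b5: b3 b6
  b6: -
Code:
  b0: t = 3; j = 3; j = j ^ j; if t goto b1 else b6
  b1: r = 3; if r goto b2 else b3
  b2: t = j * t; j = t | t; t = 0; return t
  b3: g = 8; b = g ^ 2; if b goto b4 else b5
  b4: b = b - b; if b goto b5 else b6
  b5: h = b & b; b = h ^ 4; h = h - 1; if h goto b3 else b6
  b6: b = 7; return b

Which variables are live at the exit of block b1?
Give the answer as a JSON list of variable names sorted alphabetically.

Answer: ["j", "t"]

Working:
Per-block:
  b0: {j,t} / ∅
  b1: {r} / ∅
  b2: {j,t} / {j,t}
  b3: {b,g} / ∅
  b4: {b} / {b}
  b5: {b,h} / {b}
  b6: {b} / ∅

Liveness:
  b0 li=∅ lo={j,t}
  b1 li={j,t} lo={j,t}
  b2 li={j,t} lo=∅
  b3 li=∅ lo={b}
  b4 li={b} lo={b}
  b5 li={b} lo=∅
  b6 li=∅ lo=∅

live-out(b1) = ["j", "t"]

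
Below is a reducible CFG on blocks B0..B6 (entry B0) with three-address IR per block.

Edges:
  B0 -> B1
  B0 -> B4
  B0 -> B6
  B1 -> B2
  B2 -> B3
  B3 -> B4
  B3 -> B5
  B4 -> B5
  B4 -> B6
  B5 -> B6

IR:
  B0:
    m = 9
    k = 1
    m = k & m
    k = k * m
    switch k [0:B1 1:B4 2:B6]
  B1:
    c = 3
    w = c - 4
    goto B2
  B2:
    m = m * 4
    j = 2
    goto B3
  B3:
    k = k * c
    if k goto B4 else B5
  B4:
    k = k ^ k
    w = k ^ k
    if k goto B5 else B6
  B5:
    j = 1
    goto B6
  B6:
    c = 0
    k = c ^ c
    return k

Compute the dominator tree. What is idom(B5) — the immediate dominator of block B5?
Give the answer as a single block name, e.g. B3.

Answer: B0

Working:
idom tree: B1←B0 B2←B1 B3←B2 B4←B0 B5←B0 B6←B0
Dom at joins:
  B4: preds {B0,B3}: {B0} ∩ {B0,B1,B2,B3} = {B0}; idom=B0
  B5: preds {B3,B4}: {B0,B1,B2,B3} ∩ {B0,B4} = {B0}; idom=B0
  B6: preds {B0,B4,B5}: {B0} ∩ {B0,B4} ∩ {B0,B5} = {B0}; idom=B0

idom(B5) = B0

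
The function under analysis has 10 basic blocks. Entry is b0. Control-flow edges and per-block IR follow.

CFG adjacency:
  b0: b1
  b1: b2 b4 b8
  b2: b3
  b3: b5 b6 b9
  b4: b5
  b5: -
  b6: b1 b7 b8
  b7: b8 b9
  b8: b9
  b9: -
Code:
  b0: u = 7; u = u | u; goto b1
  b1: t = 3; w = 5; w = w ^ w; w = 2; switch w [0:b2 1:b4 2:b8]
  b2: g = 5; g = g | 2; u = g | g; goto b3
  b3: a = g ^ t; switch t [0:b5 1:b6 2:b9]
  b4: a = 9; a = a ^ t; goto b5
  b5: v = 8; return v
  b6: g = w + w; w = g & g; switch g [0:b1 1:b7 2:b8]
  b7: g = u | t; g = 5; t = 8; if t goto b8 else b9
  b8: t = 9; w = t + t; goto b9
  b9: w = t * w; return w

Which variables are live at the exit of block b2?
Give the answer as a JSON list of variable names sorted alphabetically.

Per-block:
  b0: def={u} ue=∅
  b1: def={t,w} ue=∅
  b2: def={g,u} ue=∅
  b3: def={a} ue={g,t}
  b4: def={a} ue={t}
  b5: def={v} ue=∅
  b6: def={g,w} ue={w}
  b7: def={g,t} ue={t,u}
  b8: def={t,w} ue=∅
  b9: def={w} ue={t,w}

Backward fixpoint:
  live b0: ∅→∅
  live b1: ∅→{t,w}
  live b2: {t,w}→{g,t,u,w}
  live b3: {g,t,u,w}→{t,u,w}
  live b4: {t}→∅
  live b5: ∅→∅
  live b6: {t,u,w}→{t,u,w}
  live b7: {t,u,w}→{t,w}
  live b8: ∅→{t,w}
  live b9: {t,w}→∅

live-out(b2) = ["g", "t", "u", "w"]

Answer: ["g", "t", "u", "w"]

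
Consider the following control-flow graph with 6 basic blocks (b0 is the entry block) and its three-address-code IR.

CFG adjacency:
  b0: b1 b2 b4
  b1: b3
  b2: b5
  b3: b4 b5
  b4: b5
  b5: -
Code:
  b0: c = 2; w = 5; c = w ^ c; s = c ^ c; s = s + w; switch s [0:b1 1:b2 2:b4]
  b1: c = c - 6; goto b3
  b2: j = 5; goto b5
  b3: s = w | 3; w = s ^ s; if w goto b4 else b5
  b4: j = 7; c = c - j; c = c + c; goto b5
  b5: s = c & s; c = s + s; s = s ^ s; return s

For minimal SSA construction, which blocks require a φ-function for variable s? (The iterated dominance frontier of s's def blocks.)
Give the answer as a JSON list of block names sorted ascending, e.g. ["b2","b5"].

Answer: ["b4", "b5"]

Analysis:
idom tree: b1←b0 b2←b0 b3←b1 b4←b0 b5←b0
Dom∩ at merges:
  b4: preds {b0,b3}: {b0} ∩ {b0,b1,b3} = {b0}; idom=b0
  b5: preds {b2,b3,b4}: {b0,b2} ∩ {b0,b1,b3} ∩ {b0,b4} = {b0}; idom=b0

DF walk-up:
  join b4 pred b0: · stop@b0
  join b4 pred b3: b3→b1 stop@b0
  join b5 pred b2: b2 stop@b0
  join b5 pred b3: b3→b1 stop@b0
  join b5 pred b4: b4 stop@b0
  b0 → ∅
  b1 → {b4,b5}
  b2 → {b5}
  b3 → {b4,b5}
  b4 → {b5}
  b5 → ∅

φ for s: defs {b0,b3,b5}
  DF⁺ = {b4,b5}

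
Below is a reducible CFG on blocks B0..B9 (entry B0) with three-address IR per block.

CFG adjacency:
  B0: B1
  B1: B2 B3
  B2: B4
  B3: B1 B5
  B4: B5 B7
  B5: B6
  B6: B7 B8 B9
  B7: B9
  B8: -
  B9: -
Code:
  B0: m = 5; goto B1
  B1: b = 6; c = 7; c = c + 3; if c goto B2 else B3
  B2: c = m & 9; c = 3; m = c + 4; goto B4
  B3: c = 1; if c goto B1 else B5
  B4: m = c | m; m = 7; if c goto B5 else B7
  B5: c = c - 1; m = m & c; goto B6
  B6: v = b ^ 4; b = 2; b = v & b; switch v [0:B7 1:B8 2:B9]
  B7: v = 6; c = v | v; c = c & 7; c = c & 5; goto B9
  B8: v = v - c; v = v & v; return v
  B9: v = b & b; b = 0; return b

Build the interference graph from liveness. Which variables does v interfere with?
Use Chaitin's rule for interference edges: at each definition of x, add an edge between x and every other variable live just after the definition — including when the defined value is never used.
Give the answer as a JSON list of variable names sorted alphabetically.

Answer: ["b", "c"]

Working:
Block summaries:
  B0: def={m} ue=∅
  B1: def={b,c} ue=∅
  B2: def={c,m} ue={m}
  B3: def={c} ue=∅
  B4: def={m} ue={c,m}
  B5: def={c,m} ue={c,m}
  B6: def={b,v} ue={b}
  B7: def={c,v} ue=∅
  B8: def={v} ue={c,v}
  B9: def={b,v} ue={b}

Liveness:
  B0 li=∅ lo={m}
  B1 li={m} lo={b,m}
  B2 li={b,m} lo={b,c,m}
  B3 li={b,m} lo={b,c,m}
  B4 li={b,c,m} lo={b,c,m}
  B5 li={b,c,m} lo={b,c}
  B6 li={b,c} lo={b,c,v}
  B7 li={b} lo={b}
  B8 li={c,v} lo=∅
  B9 li={b} lo=∅

Conflict graph:
  b: {c,m,v}
  c: {b,m,v}
  m: {b,c}
  v: {b,c}

N(v) = ["b", "c"]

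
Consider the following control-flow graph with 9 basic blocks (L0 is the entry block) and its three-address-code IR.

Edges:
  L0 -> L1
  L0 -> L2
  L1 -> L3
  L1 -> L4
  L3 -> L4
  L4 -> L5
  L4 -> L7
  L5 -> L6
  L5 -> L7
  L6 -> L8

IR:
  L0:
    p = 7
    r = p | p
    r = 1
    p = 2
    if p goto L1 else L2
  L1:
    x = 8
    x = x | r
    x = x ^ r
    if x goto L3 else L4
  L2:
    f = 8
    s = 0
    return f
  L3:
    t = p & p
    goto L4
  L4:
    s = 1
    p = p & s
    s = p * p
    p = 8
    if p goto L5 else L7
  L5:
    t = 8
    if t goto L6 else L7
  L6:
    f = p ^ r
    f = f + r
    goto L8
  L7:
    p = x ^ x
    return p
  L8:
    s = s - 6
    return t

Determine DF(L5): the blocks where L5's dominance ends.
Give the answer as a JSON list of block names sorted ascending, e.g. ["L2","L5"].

idom tree: L1←L0 L2←L0 L3←L1 L4←L1 L5←L4 L6←L5 L7←L4 L8←L6
Dom at joins:
  L4: preds {L1,L3}: {L0,L1} ∩ {L0,L1,L3} = {L0,L1}; idom=L1
  L7: preds {L4,L5}: {L0,L1,L4} ∩ {L0,L1,L4,L5} = {L0,L1,L4}; idom=L4

DF derivation:
  L4←L1: walk · to L1
  L4←L3: walk L3 to L1
  L7←L4: walk · to L4
  L7←L5: walk L5 to L4
  DF(L0)=∅
  DF(L1)=∅
  DF(L2)=∅
  DF(L3)={L4}
  DF(L4)=∅
  DF(L5)={L7}
  DF(L6)=∅
  DF(L7)=∅
  DF(L8)=∅

DF(L5) = ["L7"]

Answer: ["L7"]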